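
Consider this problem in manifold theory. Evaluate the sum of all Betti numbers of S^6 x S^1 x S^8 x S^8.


Total Betti number is multiplicative under products.
Each S^d (d>=1) has total Betti number 2.
There are 4 sphere factors.
Total = 2^4 = 16

16


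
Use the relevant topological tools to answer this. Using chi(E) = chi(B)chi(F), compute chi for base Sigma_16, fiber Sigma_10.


For a fiber bundle F -> E -> B (with CW structure): chi(E) = chi(B) * chi(F).
chi(Sigma_16) = -30, chi(Sigma_10) = -18.
chi(E) = (-30) * (-18) = 540

540


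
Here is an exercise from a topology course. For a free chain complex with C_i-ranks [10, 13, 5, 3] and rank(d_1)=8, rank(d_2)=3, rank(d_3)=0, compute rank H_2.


rank H_k = rank(ker d_k) - rank(im d_{k+1}).
rank(ker d_2) = rank(C_2) - rank(d_2) = 5 - 3 = 2.
rank(im d_{2+1}) = 0.
rank H_2 = 2 - 0 = 2

2


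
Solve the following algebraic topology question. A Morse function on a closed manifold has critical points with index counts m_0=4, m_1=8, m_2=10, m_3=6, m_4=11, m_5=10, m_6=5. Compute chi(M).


Morse theory: chi(M) = sum_k (-1)^k m_k where m_k = #(index-k critical points).
= (4) + (-8) + (10) + (-6) + (11) + (-10) + (5) = 6

6


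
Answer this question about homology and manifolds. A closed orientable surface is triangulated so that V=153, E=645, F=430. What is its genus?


chi = V - E + F = 153 - 645 + 430 = -62
For orientable closed surface: chi = 2 - 2g, so g = (2 - chi)/2.
g = (2 - (-62)) / 2 = 64 / 2 = 32

32


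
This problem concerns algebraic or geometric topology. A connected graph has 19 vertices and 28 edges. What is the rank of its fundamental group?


For a connected graph: rank(pi_1) = b_1 = E - V + 1 = 1 - chi.
chi = V - E = 19 - 28 = -9.
rank = 1 - (-9) = 28 - 19 + 1 = 10

10


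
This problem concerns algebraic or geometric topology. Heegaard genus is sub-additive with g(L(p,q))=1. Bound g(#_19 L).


Heegaard genus satisfies g(A#B) <= g(A) + g(B).
Each lens space has g = 1.
Upper bound: 19 * 1 = 19

19


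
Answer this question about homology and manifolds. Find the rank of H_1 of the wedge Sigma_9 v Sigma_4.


For a wedge: H_1(A v B) = H_1(A) + H_1(B).
b_1(Sigma_9) = 18, b_1(Sigma_4) = 8.
b_1 = 18 + 8 = 26

26


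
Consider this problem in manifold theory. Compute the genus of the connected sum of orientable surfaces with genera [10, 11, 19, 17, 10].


Genus is additive under connected sum of orientable surfaces.
g = 10 + 11 + 19 + 17 + 10 = 67

67


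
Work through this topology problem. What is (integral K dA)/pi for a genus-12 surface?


Gauss-Bonnet: integral K dA = 2*pi*chi(M).
chi(Sigma_12) = 2 - 2*12 = -22.
(integral K dA)/pi = 2*chi = 2*(-22) = -44

-44


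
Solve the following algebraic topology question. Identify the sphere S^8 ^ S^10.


S^m ^ S^n = S^{m+n}.
k = 8 + 10 = 18

18


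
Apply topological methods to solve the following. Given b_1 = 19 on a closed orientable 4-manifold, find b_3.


Poincare duality for closed orientable n-manifolds: b_k = b_{n-k}.
Here n = 4, so b_3 = b_1 = 19

19


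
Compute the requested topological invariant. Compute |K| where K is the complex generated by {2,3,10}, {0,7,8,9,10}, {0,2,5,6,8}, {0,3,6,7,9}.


Each maximal simplex on m vertices has 2^m - 1 nonempty faces.
Take the union (dedupe shared faces).
Total distinct faces = 85

85


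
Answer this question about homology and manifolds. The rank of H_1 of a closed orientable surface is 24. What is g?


For a closed orientable surface: b_1 = 2g.
24 = 2g
g = 24 / 2 = 12

12


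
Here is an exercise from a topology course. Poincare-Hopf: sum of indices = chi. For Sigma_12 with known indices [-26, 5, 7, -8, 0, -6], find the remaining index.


Poincare-Hopf: sum of indices = chi(M).
chi(Sigma_12) = 2 - 2*12 = -22.
Sum of known indices = -28.
x = chi - (sum known) = -22 - (-28) = 6

6


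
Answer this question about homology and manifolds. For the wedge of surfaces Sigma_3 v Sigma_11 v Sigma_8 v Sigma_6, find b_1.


For a wedge X v Y: reduced H_k(X v Y) = H_k(X) + H_k(Y).
Each Sigma_g contributes b_1 = 2g.
b_1 = 6 + 22 + 16 + 12 = 56

56


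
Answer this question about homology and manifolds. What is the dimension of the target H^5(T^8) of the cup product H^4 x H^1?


Cup product: H^p x H^q -> H^{p+q}; here p+q = 4+1 = 5.
rank H^k(T^n) = C(n,k).
C(8,5) = 56

56


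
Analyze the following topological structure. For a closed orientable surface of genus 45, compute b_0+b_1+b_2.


For Sigma_45: b_0 = 1, b_1 = 2g = 90, b_2 = 1.
Total = 1 + 90 + 1 = 92

92


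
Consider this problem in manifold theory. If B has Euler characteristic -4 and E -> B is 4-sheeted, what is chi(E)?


For a finite covering: chi(E) = (number of sheets) * chi(B).
chi(E) = 4 * (-4) = -16

-16


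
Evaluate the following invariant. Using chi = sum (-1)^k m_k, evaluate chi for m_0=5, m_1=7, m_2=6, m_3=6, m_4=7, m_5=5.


Morse theory: chi(M) = sum_k (-1)^k m_k where m_k = #(index-k critical points).
= (5) + (-7) + (6) + (-6) + (7) + (-5) = 0

0


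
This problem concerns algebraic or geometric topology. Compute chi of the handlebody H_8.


A genus-g handlebody deformation retracts to a wedge of g circles.
chi(vee_g S^1) = 1 - g.
chi(H_8) = 1 - 8 = -7

-7


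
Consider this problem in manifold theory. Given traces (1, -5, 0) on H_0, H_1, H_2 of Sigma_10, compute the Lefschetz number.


L(f) = tr(f_0*) - tr(f_1*) + tr(f_2*).
= 1 - (-5) + (0)
= 6

6


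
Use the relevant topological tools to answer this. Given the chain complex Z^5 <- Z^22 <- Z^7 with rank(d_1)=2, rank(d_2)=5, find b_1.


rank H_k = rank(ker d_k) - rank(im d_{k+1}).
rank(ker d_1) = rank(C_1) - rank(d_1) = 22 - 2 = 20.
rank(im d_{1+1}) = 5.
rank H_1 = 20 - 5 = 15

15


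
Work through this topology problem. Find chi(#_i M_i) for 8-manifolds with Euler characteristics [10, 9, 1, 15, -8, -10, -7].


For n-manifolds: chi(A#B) = chi(A) + chi(B) - chi(S^8).
chi(S^8) = 1 + (-1)^8 = 2.
chi(#) = (sum chi_i) - (7-1)*chi(S^8) = 10 - 6*2 = -2

-2


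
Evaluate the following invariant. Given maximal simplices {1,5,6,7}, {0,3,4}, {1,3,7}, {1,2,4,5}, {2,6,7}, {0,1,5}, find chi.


Enumerate all faces; f-vector: f_0=8, f_1=20, f_2=12, f_3=2.
chi = sum (-1)^k f_k = -2

-2


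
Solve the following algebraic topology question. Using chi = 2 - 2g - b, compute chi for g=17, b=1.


For a compact orientable surface with genus g and b boundary components: chi = 2 - 2g - b.
chi = 2 - 2*17 - 1 = 2 - 34 - 1 = -33

-33


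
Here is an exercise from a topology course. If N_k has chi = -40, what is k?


chi = 2 - k for closed non-orientable surfaces with k crosscaps.
-40 = 2 - k
k = 2 - (-40) = 42

42


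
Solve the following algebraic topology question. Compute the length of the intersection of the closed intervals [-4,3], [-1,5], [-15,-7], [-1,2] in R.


Intersection = [max(a_i), min(b_i)] = [-1, -7].
Since -1 > -7, the intersection is empty.
Length = 0

0


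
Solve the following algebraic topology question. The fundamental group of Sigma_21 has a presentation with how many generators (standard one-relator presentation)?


Standard presentation: pi_1(Sigma_g) = <a_1,b_1,...,a_g,b_g | [a_1,b_1]...[a_g,b_g] = 1>.
Number of generators = 2g = 2*21 = 42

42


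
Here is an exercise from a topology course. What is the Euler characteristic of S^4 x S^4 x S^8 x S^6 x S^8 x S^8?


chi is multiplicative: chi(X x Y) = chi(X) chi(Y).
Each even-dim sphere has chi = 2. There are 6 factors.
chi = 2^6 = 64

64


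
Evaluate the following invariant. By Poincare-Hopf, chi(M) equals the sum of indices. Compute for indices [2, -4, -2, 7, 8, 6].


Poincare-Hopf: chi(M) = sum of indices of zeros.
chi = (2) + (-4) + (-2) + (7) + (8) + (6) = 17

17


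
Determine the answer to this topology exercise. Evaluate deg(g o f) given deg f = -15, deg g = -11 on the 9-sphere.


Degree is multiplicative under composition: deg(g o f) = deg(g) * deg(f).
= -11 * -15 = 165

165


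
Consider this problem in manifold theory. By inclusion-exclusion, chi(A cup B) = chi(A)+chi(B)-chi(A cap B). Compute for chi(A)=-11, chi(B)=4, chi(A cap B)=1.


chi(A cup B) = chi(A) + chi(B) - chi(A cap B)
= -11 + (4) - (1)
= -8

-8


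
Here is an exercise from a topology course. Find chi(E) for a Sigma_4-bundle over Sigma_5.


For a fiber bundle F -> E -> B (with CW structure): chi(E) = chi(B) * chi(F).
chi(Sigma_5) = -8, chi(Sigma_4) = -6.
chi(E) = (-8) * (-6) = 48

48


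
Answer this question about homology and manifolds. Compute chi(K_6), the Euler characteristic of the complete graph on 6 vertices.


K_6: V = 6, E = C(6,2) = 15.
chi = V - E = 6 - 15 = -9

-9


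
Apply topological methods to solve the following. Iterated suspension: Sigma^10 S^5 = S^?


Each suspension raises dimension by 1: Sigma S^n = S^{n+1}.
Sigma^10 S^5 = S^{5+10} = S^15

15


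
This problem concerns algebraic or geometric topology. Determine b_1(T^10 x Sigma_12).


pi_1(A x B) = pi_1(A) x pi_1(B); rank of abelianization = b_1.
b_1(T^10) = 10, b_1(Sigma_12) = 2*12 = 24.
b_1(product) = 10 + 24 = 34

34


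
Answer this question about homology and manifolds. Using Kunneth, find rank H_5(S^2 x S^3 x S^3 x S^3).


Each S^d has Poincare polynomial 1 + t^d.
The product S^2 x S^3 x S^3 x S^3 has Poincare polynomial prod(1+t^d_i).
Expanding: b_0=1, b_2=1, b_3=3, b_5=3, b_6=3, b_8=3, b_9=1, b_11=1.
b_5 = 3

3


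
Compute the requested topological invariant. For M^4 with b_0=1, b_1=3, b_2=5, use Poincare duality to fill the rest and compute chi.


By Poincare duality b_k = b_{4-k}, so full Betti numbers: b_0=1, b_1=3, b_2=5, b_3=3, b_4=1.
chi = sum (-1)^k b_k = 1

1


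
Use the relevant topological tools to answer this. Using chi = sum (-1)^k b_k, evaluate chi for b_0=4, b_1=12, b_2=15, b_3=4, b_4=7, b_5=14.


chi = sum_k (-1)^k b_k.
= (4) + (-12) + (15) + (-4) + (7) + (-14)
= -4

-4


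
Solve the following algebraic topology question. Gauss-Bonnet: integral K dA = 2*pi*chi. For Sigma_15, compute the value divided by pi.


Gauss-Bonnet: integral K dA = 2*pi*chi(M).
chi(Sigma_15) = 2 - 2*15 = -28.
(integral K dA)/pi = 2*chi = 2*(-28) = -56

-56


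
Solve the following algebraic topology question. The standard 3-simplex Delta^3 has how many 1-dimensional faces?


Delta^3 has 3+1 vertices. A 1-face is a choice of 1+1 vertices.
f_1 = C(3+1, 1+1) = C(4,2) = 6

6


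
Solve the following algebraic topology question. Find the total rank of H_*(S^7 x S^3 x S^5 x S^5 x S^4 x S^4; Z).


Total Betti number is multiplicative under products.
Each S^d (d>=1) has total Betti number 2.
There are 6 sphere factors.
Total = 2^6 = 64

64


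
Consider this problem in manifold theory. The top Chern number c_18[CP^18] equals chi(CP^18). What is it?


For any closed oriented manifold, <e(TM),[M]> = chi(M).
chi(CP^18) = 18+1 = 19

19


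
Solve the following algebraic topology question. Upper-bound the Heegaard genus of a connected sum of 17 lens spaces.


Heegaard genus satisfies g(A#B) <= g(A) + g(B).
Each lens space has g = 1.
Upper bound: 17 * 1 = 17

17


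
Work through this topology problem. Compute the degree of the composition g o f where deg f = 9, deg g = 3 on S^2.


Degree is multiplicative under composition: deg(g o f) = deg(g) * deg(f).
= 3 * 9 = 27

27


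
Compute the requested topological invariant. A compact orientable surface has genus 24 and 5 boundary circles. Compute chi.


For a compact orientable surface with genus g and b boundary components: chi = 2 - 2g - b.
chi = 2 - 2*24 - 5 = 2 - 48 - 5 = -51

-51


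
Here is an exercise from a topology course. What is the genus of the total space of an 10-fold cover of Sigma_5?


For an n-sheeted cover: chi(E) = n * chi(B).
chi(Sigma_5) = 2 - 2*5 = -8.
chi(E) = 10 * (-8) = -80.
genus(E) = (2 - chi(E))/2 = (2 - (-80))/2 = 82/2 = 41

41


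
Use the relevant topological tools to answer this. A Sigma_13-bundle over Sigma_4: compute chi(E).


For a fiber bundle F -> E -> B (with CW structure): chi(E) = chi(B) * chi(F).
chi(Sigma_4) = -6, chi(Sigma_13) = -24.
chi(E) = (-6) * (-24) = 144

144


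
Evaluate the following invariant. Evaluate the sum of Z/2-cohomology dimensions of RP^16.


H^k(RP^16; Z/2) = Z/2 for each 0 <= k <= 16.
Total dimension = 16 + 1 = 17

17


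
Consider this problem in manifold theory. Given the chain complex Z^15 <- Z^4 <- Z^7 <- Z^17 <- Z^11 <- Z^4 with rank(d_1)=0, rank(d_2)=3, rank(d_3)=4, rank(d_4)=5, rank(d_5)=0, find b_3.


rank H_k = rank(ker d_k) - rank(im d_{k+1}).
rank(ker d_3) = rank(C_3) - rank(d_3) = 17 - 4 = 13.
rank(im d_{3+1}) = 5.
rank H_3 = 13 - 5 = 8

8


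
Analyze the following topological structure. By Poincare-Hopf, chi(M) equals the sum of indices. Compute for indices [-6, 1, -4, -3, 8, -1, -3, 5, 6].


Poincare-Hopf: chi(M) = sum of indices of zeros.
chi = (-6) + (1) + (-4) + (-3) + (8) + (-1) + (-3) + (5) + (6) = 3

3


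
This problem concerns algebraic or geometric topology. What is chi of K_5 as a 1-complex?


K_5: V = 5, E = C(5,2) = 10.
chi = V - E = 5 - 10 = -5

-5


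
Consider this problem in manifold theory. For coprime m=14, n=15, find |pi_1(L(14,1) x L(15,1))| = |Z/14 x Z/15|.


pi_1(X x Y) = pi_1(X) x pi_1(Y).
pi_1(L(14,1)) = Z/14, pi_1(L(15,1)) = Z/15.
|Z/14 x Z/15| = 14 * 15 = 210

210


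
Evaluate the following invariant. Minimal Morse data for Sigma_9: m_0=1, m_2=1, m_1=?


A perfect Morse function has m_k = b_k.
For Sigma_9: b_0=1, b_1=2g=18, b_2=1.
Saddles m_1 = 2g = 18

18


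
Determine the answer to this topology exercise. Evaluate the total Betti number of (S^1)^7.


b_k(T^7) = C(7,k), so the sum over k is sum_k C(7,k) = 2^7.
Total = 2^7 = 128

128


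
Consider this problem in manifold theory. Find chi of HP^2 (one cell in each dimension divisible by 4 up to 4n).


HP^2 has one cell in each dimension 0, 4, ..., 4*2 (2+1 cells, all even-dim).
chi = 2 + 1 = 3

3


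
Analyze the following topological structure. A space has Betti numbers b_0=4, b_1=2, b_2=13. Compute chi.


chi = sum_k (-1)^k b_k.
= (4) + (-2) + (13)
= 15

15


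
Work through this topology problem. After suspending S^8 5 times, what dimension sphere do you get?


Each suspension raises dimension by 1: Sigma S^n = S^{n+1}.
Sigma^5 S^8 = S^{8+5} = S^13

13


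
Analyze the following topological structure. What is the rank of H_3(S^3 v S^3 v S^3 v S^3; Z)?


For a wedge of spheres, H_k (k>0) is free on one generator per sphere of dimension k.
Spheres of dimension 3: count = 4.
b_3 = 4

4


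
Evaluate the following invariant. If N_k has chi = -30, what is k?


chi = 2 - k for closed non-orientable surfaces with k crosscaps.
-30 = 2 - k
k = 2 - (-30) = 32

32


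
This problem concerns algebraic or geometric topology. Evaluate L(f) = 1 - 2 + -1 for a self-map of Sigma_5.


L(f) = tr(f_0*) - tr(f_1*) + tr(f_2*).
= 1 - (2) + (-1)
= -2

-2


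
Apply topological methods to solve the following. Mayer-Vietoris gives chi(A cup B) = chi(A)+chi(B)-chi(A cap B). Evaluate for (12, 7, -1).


chi(A cup B) = chi(A) + chi(B) - chi(A cap B)
= 12 + (7) - (-1)
= 20

20


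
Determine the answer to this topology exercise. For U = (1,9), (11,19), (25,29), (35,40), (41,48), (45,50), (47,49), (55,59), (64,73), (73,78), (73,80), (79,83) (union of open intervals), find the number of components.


Sort and merge overlapping open intervals.
Merged: (1,9), (11,19), (25,29), (35,40), (41,50), (55,59), (64,73), (73,83).
Number of components = 8

8


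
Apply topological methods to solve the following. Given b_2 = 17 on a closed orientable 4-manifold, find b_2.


Poincare duality for closed orientable n-manifolds: b_k = b_{n-k}.
Here n = 4, so b_2 = b_2 = 17

17


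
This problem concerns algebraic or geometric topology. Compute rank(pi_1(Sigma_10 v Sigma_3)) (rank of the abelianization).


For a wedge: H_1(A v B) = H_1(A) + H_1(B).
b_1(Sigma_10) = 20, b_1(Sigma_3) = 6.
b_1 = 20 + 6 = 26

26


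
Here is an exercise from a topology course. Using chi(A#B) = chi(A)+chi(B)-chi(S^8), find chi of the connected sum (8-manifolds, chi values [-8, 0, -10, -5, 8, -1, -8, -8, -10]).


For n-manifolds: chi(A#B) = chi(A) + chi(B) - chi(S^8).
chi(S^8) = 1 + (-1)^8 = 2.
chi(#) = (sum chi_i) - (9-1)*chi(S^8) = -42 - 8*2 = -58

-58


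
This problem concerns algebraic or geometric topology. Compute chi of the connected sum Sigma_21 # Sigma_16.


chi(Sigma_21) = 2 - 2*21 = -40
chi(Sigma_16) = 2 - 2*16 = -30
For surfaces: chi(A#B) = chi(A) + chi(B) - 2.
chi = -40 + -30 - 2 = -72

-72


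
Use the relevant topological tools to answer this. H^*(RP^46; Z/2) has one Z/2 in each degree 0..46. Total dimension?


H^k(RP^46; Z/2) = Z/2 for each 0 <= k <= 46.
Total dimension = 46 + 1 = 47

47


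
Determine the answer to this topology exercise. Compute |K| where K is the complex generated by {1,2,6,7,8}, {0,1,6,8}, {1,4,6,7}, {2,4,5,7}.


Each maximal simplex on m vertices has 2^m - 1 nonempty faces.
Take the union (dedupe shared faces).
Total distinct faces = 57

57


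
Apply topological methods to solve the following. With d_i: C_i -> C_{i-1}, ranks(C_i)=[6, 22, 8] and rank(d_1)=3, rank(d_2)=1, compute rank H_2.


rank H_k = rank(ker d_k) - rank(im d_{k+1}).
rank(ker d_2) = rank(C_2) - rank(d_2) = 8 - 1 = 7.
rank(im d_{2+1}) = 0.
rank H_2 = 7 - 0 = 7

7


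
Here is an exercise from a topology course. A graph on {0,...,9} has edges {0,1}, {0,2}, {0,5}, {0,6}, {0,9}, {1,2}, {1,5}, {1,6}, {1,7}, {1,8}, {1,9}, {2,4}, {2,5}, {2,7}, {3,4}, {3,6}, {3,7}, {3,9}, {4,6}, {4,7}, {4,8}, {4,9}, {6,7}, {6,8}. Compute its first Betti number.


b_1 = E - V + (number of components).
E = 24, V = 10, components = 1.
b_1 = 24 - 10 + 1 = 15

15


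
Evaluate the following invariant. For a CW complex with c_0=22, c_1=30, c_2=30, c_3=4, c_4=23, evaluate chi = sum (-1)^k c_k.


chi = sum_k (-1)^k c_k.
= (-1)^0*22 + (-1)^1*30 + (-1)^2*30 + (-1)^3*4 + (-1)^4*23
= (22) + (-30) + (30) + (-4) + (23)
= 41

41


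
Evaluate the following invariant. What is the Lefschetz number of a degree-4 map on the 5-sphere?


On S^5: L(f) = tr(f_0*) + (-1)^5 tr(f_5*) = 1 + (-1)^5 * deg(f).
L(f) = 1 + (-1)^5 * 4 = 1 + -4 = -3

-3


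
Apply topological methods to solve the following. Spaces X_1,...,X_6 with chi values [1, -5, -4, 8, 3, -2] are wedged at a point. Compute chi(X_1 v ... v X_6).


chi(A v B) = chi(A) + chi(B) - 1 (one point identified).
For 6 spaces: chi = (sum chi_i) - (6 - 1).
sum = 1; chi = 1 - 5 = -4

-4


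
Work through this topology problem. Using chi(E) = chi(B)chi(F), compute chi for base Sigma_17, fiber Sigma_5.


For a fiber bundle F -> E -> B (with CW structure): chi(E) = chi(B) * chi(F).
chi(Sigma_17) = -32, chi(Sigma_5) = -8.
chi(E) = (-32) * (-8) = 256

256


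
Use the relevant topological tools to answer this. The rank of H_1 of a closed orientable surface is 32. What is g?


For a closed orientable surface: b_1 = 2g.
32 = 2g
g = 32 / 2 = 16

16


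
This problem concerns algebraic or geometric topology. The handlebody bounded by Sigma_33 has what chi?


A genus-g handlebody deformation retracts to a wedge of g circles.
chi(vee_g S^1) = 1 - g.
chi(H_33) = 1 - 33 = -32

-32


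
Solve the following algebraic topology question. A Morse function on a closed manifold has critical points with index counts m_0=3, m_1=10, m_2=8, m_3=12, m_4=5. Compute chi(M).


Morse theory: chi(M) = sum_k (-1)^k m_k where m_k = #(index-k critical points).
= (3) + (-10) + (8) + (-12) + (5) = -6

-6


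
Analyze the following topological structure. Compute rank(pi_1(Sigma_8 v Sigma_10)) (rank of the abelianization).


For a wedge: H_1(A v B) = H_1(A) + H_1(B).
b_1(Sigma_8) = 16, b_1(Sigma_10) = 20.
b_1 = 16 + 20 = 36

36


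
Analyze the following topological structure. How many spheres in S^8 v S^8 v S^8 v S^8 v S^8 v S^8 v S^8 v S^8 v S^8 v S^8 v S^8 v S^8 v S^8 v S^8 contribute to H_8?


For a wedge of spheres, H_k (k>0) is free on one generator per sphere of dimension k.
Spheres of dimension 8: count = 14.
b_8 = 14

14


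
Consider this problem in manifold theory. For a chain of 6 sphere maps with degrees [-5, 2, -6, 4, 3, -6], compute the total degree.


Degree is multiplicative: deg(composition) = product of degrees.
= (-5) * (2) * (-6) * (4) * (3) * (-6) = -4320

-4320


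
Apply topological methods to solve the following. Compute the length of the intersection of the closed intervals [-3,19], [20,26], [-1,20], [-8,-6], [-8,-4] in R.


Intersection = [max(a_i), min(b_i)] = [20, -6].
Since 20 > -6, the intersection is empty.
Length = 0

0


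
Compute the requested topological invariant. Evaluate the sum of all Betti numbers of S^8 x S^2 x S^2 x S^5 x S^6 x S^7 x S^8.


Total Betti number is multiplicative under products.
Each S^d (d>=1) has total Betti number 2.
There are 7 sphere factors.
Total = 2^7 = 128

128


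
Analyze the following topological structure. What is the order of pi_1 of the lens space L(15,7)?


pi_1(L(p,q)) = Z/pZ for any q coprime to p.
|pi_1(L(15,7))| = 15

15


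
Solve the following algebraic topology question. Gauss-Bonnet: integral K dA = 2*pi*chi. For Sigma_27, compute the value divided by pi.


Gauss-Bonnet: integral K dA = 2*pi*chi(M).
chi(Sigma_27) = 2 - 2*27 = -52.
(integral K dA)/pi = 2*chi = 2*(-52) = -104

-104


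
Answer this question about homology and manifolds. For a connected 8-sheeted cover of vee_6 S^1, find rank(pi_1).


Nielsen-Schreier: an index-n subgroup of F_r is free of rank 1 + n(r-1).
Equivalently: chi(cover) = n*chi(base); chi(vee_r S^1) = 1 - 6 = -5.
chi(E) = 8*(-5) = -40; rank = 1 - chi(E) = 1 - (-40) = 41.
rank = 1 + 8*(6-1) = 1 + 40 = 41

41


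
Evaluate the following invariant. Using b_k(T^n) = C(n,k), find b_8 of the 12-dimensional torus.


By the Kunneth formula, b_k(T^n) = C(n,k).
b_8(T^12) = C(12,8).
C(12,8) = 12!/(8!*4!) = 495

495


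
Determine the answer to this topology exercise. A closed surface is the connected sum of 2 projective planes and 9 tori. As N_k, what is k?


Since a >= 1, the sum is non-orientable; each T^2 can be replaced by RP^2 # RP^2 (since T^2#RP^2 = 3RP^2).
Total crosscaps k = 2 + 2*9 = 20.
Check via chi: chi = 2*1 + 9*0 - (2+9-1)*2 = -18 = 2 - k = -18. Consistent.

20


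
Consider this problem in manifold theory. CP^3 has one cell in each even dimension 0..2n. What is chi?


CP^3 has one cell in each even dimension 0, 2, ..., 2*3 (3+1 cells total).
All cells are even-dimensional, so chi = number of cells.
chi = 3 + 1 = 4

4


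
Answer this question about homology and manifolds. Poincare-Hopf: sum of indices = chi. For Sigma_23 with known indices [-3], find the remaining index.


Poincare-Hopf: sum of indices = chi(M).
chi(Sigma_23) = 2 - 2*23 = -44.
Sum of known indices = -3.
x = chi - (sum known) = -44 - (-3) = -41

-41


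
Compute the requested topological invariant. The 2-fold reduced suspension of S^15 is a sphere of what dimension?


Each suspension raises dimension by 1: Sigma S^n = S^{n+1}.
Sigma^2 S^15 = S^{15+2} = S^17

17


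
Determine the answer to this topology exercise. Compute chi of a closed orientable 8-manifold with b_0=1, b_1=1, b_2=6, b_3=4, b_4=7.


By Poincare duality b_k = b_{8-k}, so full Betti numbers: b_0=1, b_1=1, b_2=6, b_3=4, b_4=7, b_5=4, b_6=6, b_7=1, b_8=1.
chi = sum (-1)^k b_k = 11

11


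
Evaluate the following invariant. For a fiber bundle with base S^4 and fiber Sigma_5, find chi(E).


chi(S^4) = 2 (n even), chi(Sigma_5) = 2 - 2*5 = -8.
chi(E) = 2 * (-8) = -16

-16


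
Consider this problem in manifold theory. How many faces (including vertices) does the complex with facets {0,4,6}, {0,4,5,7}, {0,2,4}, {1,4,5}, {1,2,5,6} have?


Each maximal simplex on m vertices has 2^m - 1 nonempty faces.
Take the union (dedupe shared faces).
Total distinct faces = 37

37


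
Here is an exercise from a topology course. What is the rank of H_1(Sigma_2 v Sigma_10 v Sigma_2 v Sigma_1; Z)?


For a wedge X v Y: reduced H_k(X v Y) = H_k(X) + H_k(Y).
Each Sigma_g contributes b_1 = 2g.
b_1 = 4 + 20 + 4 + 2 = 30

30


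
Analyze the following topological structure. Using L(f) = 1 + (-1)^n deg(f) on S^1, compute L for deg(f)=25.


On S^1: L(f) = tr(f_0*) + (-1)^1 tr(f_1*) = 1 + (-1)^1 * deg(f).
L(f) = 1 + (-1)^1 * 25 = 1 + -25 = -24

-24


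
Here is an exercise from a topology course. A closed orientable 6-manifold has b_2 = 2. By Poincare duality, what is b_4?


Poincare duality for closed orientable n-manifolds: b_k = b_{n-k}.
Here n = 6, so b_4 = b_2 = 2

2


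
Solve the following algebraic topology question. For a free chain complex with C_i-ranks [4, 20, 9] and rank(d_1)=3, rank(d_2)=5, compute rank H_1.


rank H_k = rank(ker d_k) - rank(im d_{k+1}).
rank(ker d_1) = rank(C_1) - rank(d_1) = 20 - 3 = 17.
rank(im d_{1+1}) = 5.
rank H_1 = 17 - 5 = 12

12


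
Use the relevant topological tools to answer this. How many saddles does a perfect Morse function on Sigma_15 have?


A perfect Morse function has m_k = b_k.
For Sigma_15: b_0=1, b_1=2g=30, b_2=1.
Saddles m_1 = 2g = 30

30


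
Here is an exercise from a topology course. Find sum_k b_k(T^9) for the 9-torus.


b_k(T^9) = C(9,k), so the sum over k is sum_k C(9,k) = 2^9.
Total = 2^9 = 512

512


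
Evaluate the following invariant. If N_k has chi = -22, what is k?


chi = 2 - k for closed non-orientable surfaces with k crosscaps.
-22 = 2 - k
k = 2 - (-22) = 24

24


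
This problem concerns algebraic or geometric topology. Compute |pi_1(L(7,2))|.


pi_1(L(p,q)) = Z/pZ for any q coprime to p.
|pi_1(L(7,2))| = 7

7


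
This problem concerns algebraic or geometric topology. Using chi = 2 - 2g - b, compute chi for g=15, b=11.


For a compact orientable surface with genus g and b boundary components: chi = 2 - 2g - b.
chi = 2 - 2*15 - 11 = 2 - 30 - 11 = -39

-39


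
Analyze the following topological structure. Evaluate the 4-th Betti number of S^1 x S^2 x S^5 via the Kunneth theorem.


Each S^d has Poincare polynomial 1 + t^d.
The product S^1 x S^2 x S^5 has Poincare polynomial prod(1+t^d_i).
Expanding: b_0=1, b_1=1, b_2=1, b_3=1, b_5=1, b_6=1, b_7=1, b_8=1.
b_4 = 0

0


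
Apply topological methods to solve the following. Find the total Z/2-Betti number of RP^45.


H^k(RP^45; Z/2) = Z/2 for each 0 <= k <= 45.
Total dimension = 45 + 1 = 46

46


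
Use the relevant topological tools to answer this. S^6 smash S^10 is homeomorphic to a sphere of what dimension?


S^m ^ S^n = S^{m+n}.
k = 6 + 10 = 16

16


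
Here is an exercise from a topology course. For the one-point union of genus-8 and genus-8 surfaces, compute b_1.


For a wedge: H_1(A v B) = H_1(A) + H_1(B).
b_1(Sigma_8) = 16, b_1(Sigma_8) = 16.
b_1 = 16 + 16 = 32

32


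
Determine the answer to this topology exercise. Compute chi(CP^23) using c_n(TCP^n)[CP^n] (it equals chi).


For any closed oriented manifold, <e(TM),[M]> = chi(M).
chi(CP^23) = 23+1 = 24

24


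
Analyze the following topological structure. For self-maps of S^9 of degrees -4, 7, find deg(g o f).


Degree is multiplicative under composition: deg(g o f) = deg(g) * deg(f).
= 7 * -4 = -28

-28


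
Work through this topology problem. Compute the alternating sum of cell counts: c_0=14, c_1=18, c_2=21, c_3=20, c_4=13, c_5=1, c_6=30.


chi = sum_k (-1)^k c_k.
= (-1)^0*14 + (-1)^1*18 + (-1)^2*21 + (-1)^3*20 + (-1)^4*13 + (-1)^5*1 + (-1)^6*30
= (14) + (-18) + (21) + (-20) + (13) + (-1) + (30)
= 39

39


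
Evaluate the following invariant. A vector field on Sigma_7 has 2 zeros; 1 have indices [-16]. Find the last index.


Poincare-Hopf: sum of indices = chi(M).
chi(Sigma_7) = 2 - 2*7 = -12.
Sum of known indices = -16.
x = chi - (sum known) = -12 - (-16) = 4

4


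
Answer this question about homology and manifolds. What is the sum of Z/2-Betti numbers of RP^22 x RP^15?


dim H^*(RP^n; Z/2) = n+1 (one Z/2 in each degree 0..n).
Total Betti number is multiplicative.
Total = (22+1) * (15+1) = 23 * 16 = 368

368


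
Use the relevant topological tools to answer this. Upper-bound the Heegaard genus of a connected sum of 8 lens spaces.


Heegaard genus satisfies g(A#B) <= g(A) + g(B).
Each lens space has g = 1.
Upper bound: 8 * 1 = 8

8


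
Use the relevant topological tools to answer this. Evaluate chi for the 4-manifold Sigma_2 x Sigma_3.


chi(Sigma_2) = 2 - 2*2 = -2
chi(Sigma_3) = 2 - 2*3 = -4
chi(product) = (-2) * (-4) = 8

8


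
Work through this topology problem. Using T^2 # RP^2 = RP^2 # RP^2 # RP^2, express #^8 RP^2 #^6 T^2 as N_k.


Since a >= 1, the sum is non-orientable; each T^2 can be replaced by RP^2 # RP^2 (since T^2#RP^2 = 3RP^2).
Total crosscaps k = 8 + 2*6 = 20.
Check via chi: chi = 8*1 + 6*0 - (8+6-1)*2 = -18 = 2 - k = -18. Consistent.

20


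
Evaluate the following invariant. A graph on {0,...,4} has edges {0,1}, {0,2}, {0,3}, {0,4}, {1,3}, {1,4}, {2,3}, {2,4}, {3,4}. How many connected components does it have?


Run DFS/union-find over 5 vertices.
V = 5, E = 9.
Number of components = 1

1


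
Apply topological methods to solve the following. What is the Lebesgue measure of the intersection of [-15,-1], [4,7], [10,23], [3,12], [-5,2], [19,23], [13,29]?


Intersection = [max(a_i), min(b_i)] = [19, -1].
Since 19 > -1, the intersection is empty.
Length = 0

0


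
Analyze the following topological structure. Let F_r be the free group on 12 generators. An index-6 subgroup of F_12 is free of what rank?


Nielsen-Schreier: an index-n subgroup of F_r is free of rank 1 + n(r-1).
Equivalently: chi(cover) = n*chi(base); chi(vee_r S^1) = 1 - 12 = -11.
chi(E) = 6*(-11) = -66; rank = 1 - chi(E) = 1 - (-66) = 67.
rank = 1 + 6*(12-1) = 1 + 66 = 67

67


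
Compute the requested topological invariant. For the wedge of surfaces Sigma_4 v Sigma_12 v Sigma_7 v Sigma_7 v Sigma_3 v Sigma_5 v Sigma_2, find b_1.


For a wedge X v Y: reduced H_k(X v Y) = H_k(X) + H_k(Y).
Each Sigma_g contributes b_1 = 2g.
b_1 = 8 + 24 + 14 + 14 + 6 + 10 + 4 = 80

80


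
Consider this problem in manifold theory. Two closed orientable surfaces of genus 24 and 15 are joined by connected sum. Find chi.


chi(Sigma_24) = 2 - 2*24 = -46
chi(Sigma_15) = 2 - 2*15 = -28
For surfaces: chi(A#B) = chi(A) + chi(B) - 2.
chi = -46 + -28 - 2 = -76

-76


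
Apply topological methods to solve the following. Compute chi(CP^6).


CP^6 has one cell in each even dimension 0, 2, ..., 2*6 (6+1 cells total).
All cells are even-dimensional, so chi = number of cells.
chi = 6 + 1 = 7

7


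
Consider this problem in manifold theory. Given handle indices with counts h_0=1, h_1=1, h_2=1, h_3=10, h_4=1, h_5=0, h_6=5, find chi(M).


Handles of index k contribute (-1)^k to chi (same as CW cells).
chi = (1) + (-1) + (1) + (-10) + (1) + (0) + (5) = -3

-3


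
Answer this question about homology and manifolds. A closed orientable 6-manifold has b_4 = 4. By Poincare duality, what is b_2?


Poincare duality for closed orientable n-manifolds: b_k = b_{n-k}.
Here n = 6, so b_2 = b_4 = 4

4


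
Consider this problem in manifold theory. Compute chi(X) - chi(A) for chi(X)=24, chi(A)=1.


Relative Euler characteristic: chi(X, A) = chi(X) - chi(A).
= 24 - (1) = 23

23


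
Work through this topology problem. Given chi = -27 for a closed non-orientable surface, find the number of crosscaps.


chi = 2 - k for closed non-orientable surfaces with k crosscaps.
-27 = 2 - k
k = 2 - (-27) = 29

29


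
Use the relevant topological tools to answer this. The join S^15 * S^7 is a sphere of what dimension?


Join of spheres: S^m * S^n = S^{m+n+1}.
dim = 15 + 7 + 1 = 23

23


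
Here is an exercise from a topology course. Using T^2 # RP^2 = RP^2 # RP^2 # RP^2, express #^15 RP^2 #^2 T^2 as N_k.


Since a >= 1, the sum is non-orientable; each T^2 can be replaced by RP^2 # RP^2 (since T^2#RP^2 = 3RP^2).
Total crosscaps k = 15 + 2*2 = 19.
Check via chi: chi = 15*1 + 2*0 - (15+2-1)*2 = -17 = 2 - k = -17. Consistent.

19


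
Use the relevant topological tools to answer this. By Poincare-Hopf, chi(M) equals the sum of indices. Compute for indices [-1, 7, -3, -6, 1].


Poincare-Hopf: chi(M) = sum of indices of zeros.
chi = (-1) + (7) + (-3) + (-6) + (1) = -2

-2


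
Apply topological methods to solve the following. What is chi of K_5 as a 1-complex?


K_5: V = 5, E = C(5,2) = 10.
chi = V - E = 5 - 10 = -5

-5


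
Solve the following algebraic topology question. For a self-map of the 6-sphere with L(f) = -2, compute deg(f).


L(f) = 1 + (-1)^6 deg(f) on S^6.
-2 = 1 + (-1)^6 * deg(f)
(-1)^6 * deg(f) = -3
deg(f) = -3

-3


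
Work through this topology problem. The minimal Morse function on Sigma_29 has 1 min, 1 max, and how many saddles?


A perfect Morse function has m_k = b_k.
For Sigma_29: b_0=1, b_1=2g=58, b_2=1.
Saddles m_1 = 2g = 58

58


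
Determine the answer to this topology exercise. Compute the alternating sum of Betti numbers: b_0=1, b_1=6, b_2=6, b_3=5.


chi = sum_k (-1)^k b_k.
= (1) + (-6) + (6) + (-5)
= -4

-4


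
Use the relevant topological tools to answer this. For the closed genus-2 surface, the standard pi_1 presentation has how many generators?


Standard presentation: pi_1(Sigma_g) = <a_1,b_1,...,a_g,b_g | [a_1,b_1]...[a_g,b_g] = 1>.
Number of generators = 2g = 2*2 = 4

4


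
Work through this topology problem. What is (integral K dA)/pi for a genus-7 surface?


Gauss-Bonnet: integral K dA = 2*pi*chi(M).
chi(Sigma_7) = 2 - 2*7 = -12.
(integral K dA)/pi = 2*chi = 2*(-12) = -24

-24


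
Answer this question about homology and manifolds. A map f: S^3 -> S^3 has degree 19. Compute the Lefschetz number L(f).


On S^3: L(f) = tr(f_0*) + (-1)^3 tr(f_3*) = 1 + (-1)^3 * deg(f).
L(f) = 1 + (-1)^3 * 19 = 1 + -19 = -18

-18


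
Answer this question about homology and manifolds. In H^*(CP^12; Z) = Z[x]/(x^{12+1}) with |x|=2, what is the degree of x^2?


|x| = 2 in H^*(CP^n).
|x^2| = 2 * |x| = 2 * 2 = 4

4


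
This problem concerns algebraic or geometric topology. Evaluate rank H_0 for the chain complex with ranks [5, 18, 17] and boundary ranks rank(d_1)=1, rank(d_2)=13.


rank H_k = rank(ker d_k) - rank(im d_{k+1}).
rank(ker d_0) = rank(C_0) - rank(d_0) = 5 - 0 = 5.
rank(im d_{0+1}) = 1.
rank H_0 = 5 - 1 = 4

4


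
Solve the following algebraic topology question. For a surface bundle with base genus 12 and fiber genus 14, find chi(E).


For a fiber bundle F -> E -> B (with CW structure): chi(E) = chi(B) * chi(F).
chi(Sigma_12) = -22, chi(Sigma_14) = -26.
chi(E) = (-22) * (-26) = 572

572


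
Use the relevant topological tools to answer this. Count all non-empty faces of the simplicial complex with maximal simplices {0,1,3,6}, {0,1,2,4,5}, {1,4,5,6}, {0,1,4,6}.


Each maximal simplex on m vertices has 2^m - 1 nonempty faces.
Take the union (dedupe shared faces).
Total distinct faces = 51

51


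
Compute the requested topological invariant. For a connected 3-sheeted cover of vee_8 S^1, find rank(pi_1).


Nielsen-Schreier: an index-n subgroup of F_r is free of rank 1 + n(r-1).
Equivalently: chi(cover) = n*chi(base); chi(vee_r S^1) = 1 - 8 = -7.
chi(E) = 3*(-7) = -21; rank = 1 - chi(E) = 1 - (-21) = 22.
rank = 1 + 3*(8-1) = 1 + 21 = 22

22


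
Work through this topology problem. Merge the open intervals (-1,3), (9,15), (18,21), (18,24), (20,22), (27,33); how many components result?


Sort and merge overlapping open intervals.
Merged: (-1,3), (9,15), (18,24), (27,33).
Number of components = 4

4


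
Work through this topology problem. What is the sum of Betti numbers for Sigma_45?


For Sigma_45: b_0 = 1, b_1 = 2g = 90, b_2 = 1.
Total = 1 + 90 + 1 = 92

92


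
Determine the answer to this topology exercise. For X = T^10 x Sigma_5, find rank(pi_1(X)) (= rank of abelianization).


pi_1(A x B) = pi_1(A) x pi_1(B); rank of abelianization = b_1.
b_1(T^10) = 10, b_1(Sigma_5) = 2*5 = 10.
b_1(product) = 10 + 10 = 20

20


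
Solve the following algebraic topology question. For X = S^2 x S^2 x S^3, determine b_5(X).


Each S^d has Poincare polynomial 1 + t^d.
The product S^2 x S^2 x S^3 has Poincare polynomial prod(1+t^d_i).
Expanding: b_0=1, b_2=2, b_3=1, b_4=1, b_5=2, b_7=1.
b_5 = 2

2


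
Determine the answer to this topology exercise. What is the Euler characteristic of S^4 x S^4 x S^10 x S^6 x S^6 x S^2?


chi is multiplicative: chi(X x Y) = chi(X) chi(Y).
Each even-dim sphere has chi = 2. There are 6 factors.
chi = 2^6 = 64

64


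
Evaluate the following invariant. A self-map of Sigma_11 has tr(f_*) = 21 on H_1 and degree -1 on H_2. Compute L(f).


L(f) = tr(f_0*) - tr(f_1*) + tr(f_2*).
= 1 - (21) + (-1)
= -21

-21


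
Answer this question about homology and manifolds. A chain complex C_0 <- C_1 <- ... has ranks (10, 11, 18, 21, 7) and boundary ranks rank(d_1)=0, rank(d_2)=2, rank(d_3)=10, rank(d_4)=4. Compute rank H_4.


rank H_k = rank(ker d_k) - rank(im d_{k+1}).
rank(ker d_4) = rank(C_4) - rank(d_4) = 7 - 4 = 3.
rank(im d_{4+1}) = 0.
rank H_4 = 3 - 0 = 3

3


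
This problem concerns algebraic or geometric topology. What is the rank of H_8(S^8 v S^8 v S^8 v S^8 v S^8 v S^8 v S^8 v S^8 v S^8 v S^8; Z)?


For a wedge of spheres, H_k (k>0) is free on one generator per sphere of dimension k.
Spheres of dimension 8: count = 10.
b_8 = 10

10


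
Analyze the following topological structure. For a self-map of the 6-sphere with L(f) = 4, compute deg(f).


L(f) = 1 + (-1)^6 deg(f) on S^6.
4 = 1 + (-1)^6 * deg(f)
(-1)^6 * deg(f) = 3
deg(f) = 3

3


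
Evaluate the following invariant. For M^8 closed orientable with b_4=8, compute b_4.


Poincare duality for closed orientable n-manifolds: b_k = b_{n-k}.
Here n = 8, so b_4 = b_4 = 8

8


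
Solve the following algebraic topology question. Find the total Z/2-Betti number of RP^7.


H^k(RP^7; Z/2) = Z/2 for each 0 <= k <= 7.
Total dimension = 7 + 1 = 8

8


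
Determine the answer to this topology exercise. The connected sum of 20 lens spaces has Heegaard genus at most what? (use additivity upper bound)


Heegaard genus satisfies g(A#B) <= g(A) + g(B).
Each lens space has g = 1.
Upper bound: 20 * 1 = 20

20


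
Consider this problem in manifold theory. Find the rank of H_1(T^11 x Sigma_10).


pi_1(A x B) = pi_1(A) x pi_1(B); rank of abelianization = b_1.
b_1(T^11) = 11, b_1(Sigma_10) = 2*10 = 20.
b_1(product) = 11 + 20 = 31

31


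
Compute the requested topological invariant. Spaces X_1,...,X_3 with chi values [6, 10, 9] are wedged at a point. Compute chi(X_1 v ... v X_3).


chi(A v B) = chi(A) + chi(B) - 1 (one point identified).
For 3 spaces: chi = (sum chi_i) - (3 - 1).
sum = 25; chi = 25 - 2 = 23

23


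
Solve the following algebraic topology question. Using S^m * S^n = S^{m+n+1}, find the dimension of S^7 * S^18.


Join of spheres: S^m * S^n = S^{m+n+1}.
dim = 7 + 18 + 1 = 26

26


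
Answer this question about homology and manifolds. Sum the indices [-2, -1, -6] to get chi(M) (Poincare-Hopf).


Poincare-Hopf: chi(M) = sum of indices of zeros.
chi = (-2) + (-1) + (-6) = -9

-9


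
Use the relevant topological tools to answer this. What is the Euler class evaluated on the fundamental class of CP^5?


For any closed oriented manifold, <e(TM),[M]> = chi(M).
chi(CP^5) = 5+1 = 6

6


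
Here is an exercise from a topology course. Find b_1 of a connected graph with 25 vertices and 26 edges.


For a connected graph: rank(pi_1) = b_1 = E - V + 1 = 1 - chi.
chi = V - E = 25 - 26 = -1.
rank = 1 - (-1) = 26 - 25 + 1 = 2

2


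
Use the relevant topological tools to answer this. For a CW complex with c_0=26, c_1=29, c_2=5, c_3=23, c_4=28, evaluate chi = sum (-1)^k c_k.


chi = sum_k (-1)^k c_k.
= (-1)^0*26 + (-1)^1*29 + (-1)^2*5 + (-1)^3*23 + (-1)^4*28
= (26) + (-29) + (5) + (-23) + (28)
= 7

7
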